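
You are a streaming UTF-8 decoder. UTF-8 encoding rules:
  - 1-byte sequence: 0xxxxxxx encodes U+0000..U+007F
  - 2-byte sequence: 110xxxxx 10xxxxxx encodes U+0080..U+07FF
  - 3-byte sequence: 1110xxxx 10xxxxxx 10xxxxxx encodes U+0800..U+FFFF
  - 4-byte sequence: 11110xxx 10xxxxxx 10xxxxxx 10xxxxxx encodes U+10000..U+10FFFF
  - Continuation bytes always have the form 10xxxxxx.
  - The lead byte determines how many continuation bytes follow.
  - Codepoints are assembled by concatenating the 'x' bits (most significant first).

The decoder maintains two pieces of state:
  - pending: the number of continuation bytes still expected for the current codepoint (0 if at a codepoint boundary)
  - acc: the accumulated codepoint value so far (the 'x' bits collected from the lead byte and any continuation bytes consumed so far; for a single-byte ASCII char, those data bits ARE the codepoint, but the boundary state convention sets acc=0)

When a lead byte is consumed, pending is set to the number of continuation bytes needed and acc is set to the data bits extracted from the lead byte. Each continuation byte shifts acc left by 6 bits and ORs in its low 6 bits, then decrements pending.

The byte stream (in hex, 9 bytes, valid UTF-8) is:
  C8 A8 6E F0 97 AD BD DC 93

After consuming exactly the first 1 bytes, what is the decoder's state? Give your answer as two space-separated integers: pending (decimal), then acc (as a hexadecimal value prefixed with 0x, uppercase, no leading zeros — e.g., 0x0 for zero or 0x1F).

Byte[0]=C8: 2-byte lead. pending=1, acc=0x8

Answer: 1 0x8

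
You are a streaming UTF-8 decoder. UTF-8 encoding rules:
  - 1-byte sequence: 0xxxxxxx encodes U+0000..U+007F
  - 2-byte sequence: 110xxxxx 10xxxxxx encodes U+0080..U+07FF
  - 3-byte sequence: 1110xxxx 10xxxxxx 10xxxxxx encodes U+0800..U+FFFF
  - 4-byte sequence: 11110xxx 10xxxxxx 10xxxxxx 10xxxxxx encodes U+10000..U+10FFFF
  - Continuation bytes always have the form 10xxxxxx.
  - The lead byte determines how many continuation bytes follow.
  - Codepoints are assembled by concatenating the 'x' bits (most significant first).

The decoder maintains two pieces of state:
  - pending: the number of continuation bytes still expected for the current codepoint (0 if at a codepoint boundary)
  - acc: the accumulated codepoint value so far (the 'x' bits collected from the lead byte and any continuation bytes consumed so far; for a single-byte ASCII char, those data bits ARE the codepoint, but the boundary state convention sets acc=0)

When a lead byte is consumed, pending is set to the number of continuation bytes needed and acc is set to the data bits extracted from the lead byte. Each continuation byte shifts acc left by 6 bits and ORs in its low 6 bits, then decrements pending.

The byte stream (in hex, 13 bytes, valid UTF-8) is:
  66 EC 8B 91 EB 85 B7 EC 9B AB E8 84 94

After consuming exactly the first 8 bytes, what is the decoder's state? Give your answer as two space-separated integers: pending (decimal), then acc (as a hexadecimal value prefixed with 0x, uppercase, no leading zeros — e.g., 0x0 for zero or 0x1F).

Answer: 2 0xC

Derivation:
Byte[0]=66: 1-byte. pending=0, acc=0x0
Byte[1]=EC: 3-byte lead. pending=2, acc=0xC
Byte[2]=8B: continuation. acc=(acc<<6)|0x0B=0x30B, pending=1
Byte[3]=91: continuation. acc=(acc<<6)|0x11=0xC2D1, pending=0
Byte[4]=EB: 3-byte lead. pending=2, acc=0xB
Byte[5]=85: continuation. acc=(acc<<6)|0x05=0x2C5, pending=1
Byte[6]=B7: continuation. acc=(acc<<6)|0x37=0xB177, pending=0
Byte[7]=EC: 3-byte lead. pending=2, acc=0xC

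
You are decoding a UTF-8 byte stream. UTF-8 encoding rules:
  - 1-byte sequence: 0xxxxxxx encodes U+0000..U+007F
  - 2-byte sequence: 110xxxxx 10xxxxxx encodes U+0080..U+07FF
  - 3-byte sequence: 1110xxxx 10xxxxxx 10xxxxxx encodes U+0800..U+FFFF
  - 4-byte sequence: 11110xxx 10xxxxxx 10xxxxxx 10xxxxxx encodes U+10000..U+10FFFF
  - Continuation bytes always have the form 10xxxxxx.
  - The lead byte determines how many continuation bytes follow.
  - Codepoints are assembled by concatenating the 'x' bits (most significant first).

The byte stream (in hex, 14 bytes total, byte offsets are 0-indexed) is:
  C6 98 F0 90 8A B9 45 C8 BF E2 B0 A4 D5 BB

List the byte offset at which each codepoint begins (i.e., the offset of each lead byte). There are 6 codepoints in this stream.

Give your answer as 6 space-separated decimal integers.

Byte[0]=C6: 2-byte lead, need 1 cont bytes. acc=0x6
Byte[1]=98: continuation. acc=(acc<<6)|0x18=0x198
Completed: cp=U+0198 (starts at byte 0)
Byte[2]=F0: 4-byte lead, need 3 cont bytes. acc=0x0
Byte[3]=90: continuation. acc=(acc<<6)|0x10=0x10
Byte[4]=8A: continuation. acc=(acc<<6)|0x0A=0x40A
Byte[5]=B9: continuation. acc=(acc<<6)|0x39=0x102B9
Completed: cp=U+102B9 (starts at byte 2)
Byte[6]=45: 1-byte ASCII. cp=U+0045
Byte[7]=C8: 2-byte lead, need 1 cont bytes. acc=0x8
Byte[8]=BF: continuation. acc=(acc<<6)|0x3F=0x23F
Completed: cp=U+023F (starts at byte 7)
Byte[9]=E2: 3-byte lead, need 2 cont bytes. acc=0x2
Byte[10]=B0: continuation. acc=(acc<<6)|0x30=0xB0
Byte[11]=A4: continuation. acc=(acc<<6)|0x24=0x2C24
Completed: cp=U+2C24 (starts at byte 9)
Byte[12]=D5: 2-byte lead, need 1 cont bytes. acc=0x15
Byte[13]=BB: continuation. acc=(acc<<6)|0x3B=0x57B
Completed: cp=U+057B (starts at byte 12)

Answer: 0 2 6 7 9 12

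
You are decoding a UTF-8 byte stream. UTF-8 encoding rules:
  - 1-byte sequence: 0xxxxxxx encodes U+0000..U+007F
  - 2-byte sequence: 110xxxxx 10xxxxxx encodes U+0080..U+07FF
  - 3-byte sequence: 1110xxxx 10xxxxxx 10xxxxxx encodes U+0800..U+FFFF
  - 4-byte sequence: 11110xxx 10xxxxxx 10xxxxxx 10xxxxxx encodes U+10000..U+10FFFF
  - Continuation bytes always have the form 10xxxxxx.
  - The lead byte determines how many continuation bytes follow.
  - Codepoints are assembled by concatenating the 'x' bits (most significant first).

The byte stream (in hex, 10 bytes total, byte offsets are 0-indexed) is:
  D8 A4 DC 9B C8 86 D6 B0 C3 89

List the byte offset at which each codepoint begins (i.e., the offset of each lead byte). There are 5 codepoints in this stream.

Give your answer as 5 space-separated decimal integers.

Byte[0]=D8: 2-byte lead, need 1 cont bytes. acc=0x18
Byte[1]=A4: continuation. acc=(acc<<6)|0x24=0x624
Completed: cp=U+0624 (starts at byte 0)
Byte[2]=DC: 2-byte lead, need 1 cont bytes. acc=0x1C
Byte[3]=9B: continuation. acc=(acc<<6)|0x1B=0x71B
Completed: cp=U+071B (starts at byte 2)
Byte[4]=C8: 2-byte lead, need 1 cont bytes. acc=0x8
Byte[5]=86: continuation. acc=(acc<<6)|0x06=0x206
Completed: cp=U+0206 (starts at byte 4)
Byte[6]=D6: 2-byte lead, need 1 cont bytes. acc=0x16
Byte[7]=B0: continuation. acc=(acc<<6)|0x30=0x5B0
Completed: cp=U+05B0 (starts at byte 6)
Byte[8]=C3: 2-byte lead, need 1 cont bytes. acc=0x3
Byte[9]=89: continuation. acc=(acc<<6)|0x09=0xC9
Completed: cp=U+00C9 (starts at byte 8)

Answer: 0 2 4 6 8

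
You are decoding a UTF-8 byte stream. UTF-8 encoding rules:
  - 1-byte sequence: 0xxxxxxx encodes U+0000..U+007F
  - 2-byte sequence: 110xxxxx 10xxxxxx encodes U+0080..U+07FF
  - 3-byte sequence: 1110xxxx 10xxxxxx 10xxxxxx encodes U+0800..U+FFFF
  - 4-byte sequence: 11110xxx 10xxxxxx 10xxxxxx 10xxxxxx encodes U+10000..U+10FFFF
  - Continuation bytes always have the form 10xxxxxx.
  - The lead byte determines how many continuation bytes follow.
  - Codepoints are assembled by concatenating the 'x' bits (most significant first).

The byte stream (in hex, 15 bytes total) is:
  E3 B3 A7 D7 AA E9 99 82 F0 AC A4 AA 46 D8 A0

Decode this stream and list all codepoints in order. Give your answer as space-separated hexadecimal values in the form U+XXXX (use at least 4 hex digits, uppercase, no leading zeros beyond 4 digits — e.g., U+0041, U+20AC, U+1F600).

Byte[0]=E3: 3-byte lead, need 2 cont bytes. acc=0x3
Byte[1]=B3: continuation. acc=(acc<<6)|0x33=0xF3
Byte[2]=A7: continuation. acc=(acc<<6)|0x27=0x3CE7
Completed: cp=U+3CE7 (starts at byte 0)
Byte[3]=D7: 2-byte lead, need 1 cont bytes. acc=0x17
Byte[4]=AA: continuation. acc=(acc<<6)|0x2A=0x5EA
Completed: cp=U+05EA (starts at byte 3)
Byte[5]=E9: 3-byte lead, need 2 cont bytes. acc=0x9
Byte[6]=99: continuation. acc=(acc<<6)|0x19=0x259
Byte[7]=82: continuation. acc=(acc<<6)|0x02=0x9642
Completed: cp=U+9642 (starts at byte 5)
Byte[8]=F0: 4-byte lead, need 3 cont bytes. acc=0x0
Byte[9]=AC: continuation. acc=(acc<<6)|0x2C=0x2C
Byte[10]=A4: continuation. acc=(acc<<6)|0x24=0xB24
Byte[11]=AA: continuation. acc=(acc<<6)|0x2A=0x2C92A
Completed: cp=U+2C92A (starts at byte 8)
Byte[12]=46: 1-byte ASCII. cp=U+0046
Byte[13]=D8: 2-byte lead, need 1 cont bytes. acc=0x18
Byte[14]=A0: continuation. acc=(acc<<6)|0x20=0x620
Completed: cp=U+0620 (starts at byte 13)

Answer: U+3CE7 U+05EA U+9642 U+2C92A U+0046 U+0620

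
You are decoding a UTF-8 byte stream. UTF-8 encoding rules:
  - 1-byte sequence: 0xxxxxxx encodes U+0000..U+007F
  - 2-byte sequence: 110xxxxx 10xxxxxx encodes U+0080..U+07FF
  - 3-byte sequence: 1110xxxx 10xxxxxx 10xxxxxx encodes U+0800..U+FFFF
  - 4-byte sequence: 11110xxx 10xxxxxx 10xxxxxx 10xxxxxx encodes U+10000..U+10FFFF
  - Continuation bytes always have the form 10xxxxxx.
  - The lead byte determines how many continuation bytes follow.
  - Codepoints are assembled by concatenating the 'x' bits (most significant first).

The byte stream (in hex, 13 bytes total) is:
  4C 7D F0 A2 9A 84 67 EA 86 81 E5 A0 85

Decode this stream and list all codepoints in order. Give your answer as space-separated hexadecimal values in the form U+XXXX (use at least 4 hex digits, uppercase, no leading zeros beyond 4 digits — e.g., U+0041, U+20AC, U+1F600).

Byte[0]=4C: 1-byte ASCII. cp=U+004C
Byte[1]=7D: 1-byte ASCII. cp=U+007D
Byte[2]=F0: 4-byte lead, need 3 cont bytes. acc=0x0
Byte[3]=A2: continuation. acc=(acc<<6)|0x22=0x22
Byte[4]=9A: continuation. acc=(acc<<6)|0x1A=0x89A
Byte[5]=84: continuation. acc=(acc<<6)|0x04=0x22684
Completed: cp=U+22684 (starts at byte 2)
Byte[6]=67: 1-byte ASCII. cp=U+0067
Byte[7]=EA: 3-byte lead, need 2 cont bytes. acc=0xA
Byte[8]=86: continuation. acc=(acc<<6)|0x06=0x286
Byte[9]=81: continuation. acc=(acc<<6)|0x01=0xA181
Completed: cp=U+A181 (starts at byte 7)
Byte[10]=E5: 3-byte lead, need 2 cont bytes. acc=0x5
Byte[11]=A0: continuation. acc=(acc<<6)|0x20=0x160
Byte[12]=85: continuation. acc=(acc<<6)|0x05=0x5805
Completed: cp=U+5805 (starts at byte 10)

Answer: U+004C U+007D U+22684 U+0067 U+A181 U+5805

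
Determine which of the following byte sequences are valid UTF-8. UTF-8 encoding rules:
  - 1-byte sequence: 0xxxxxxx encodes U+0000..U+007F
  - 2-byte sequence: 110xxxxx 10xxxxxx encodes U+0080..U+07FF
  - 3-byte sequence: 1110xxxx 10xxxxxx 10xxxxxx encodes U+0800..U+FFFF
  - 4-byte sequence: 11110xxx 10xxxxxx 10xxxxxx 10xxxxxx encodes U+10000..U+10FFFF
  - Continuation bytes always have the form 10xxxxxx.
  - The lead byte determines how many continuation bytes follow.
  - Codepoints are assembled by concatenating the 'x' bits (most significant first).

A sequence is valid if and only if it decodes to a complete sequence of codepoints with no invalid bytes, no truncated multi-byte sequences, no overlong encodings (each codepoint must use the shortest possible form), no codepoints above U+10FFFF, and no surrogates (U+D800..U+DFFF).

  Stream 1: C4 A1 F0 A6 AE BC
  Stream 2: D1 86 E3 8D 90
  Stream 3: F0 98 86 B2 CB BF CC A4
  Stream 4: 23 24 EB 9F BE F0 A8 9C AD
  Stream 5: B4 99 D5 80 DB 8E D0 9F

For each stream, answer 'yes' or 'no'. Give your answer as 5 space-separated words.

Answer: yes yes yes yes no

Derivation:
Stream 1: decodes cleanly. VALID
Stream 2: decodes cleanly. VALID
Stream 3: decodes cleanly. VALID
Stream 4: decodes cleanly. VALID
Stream 5: error at byte offset 0. INVALID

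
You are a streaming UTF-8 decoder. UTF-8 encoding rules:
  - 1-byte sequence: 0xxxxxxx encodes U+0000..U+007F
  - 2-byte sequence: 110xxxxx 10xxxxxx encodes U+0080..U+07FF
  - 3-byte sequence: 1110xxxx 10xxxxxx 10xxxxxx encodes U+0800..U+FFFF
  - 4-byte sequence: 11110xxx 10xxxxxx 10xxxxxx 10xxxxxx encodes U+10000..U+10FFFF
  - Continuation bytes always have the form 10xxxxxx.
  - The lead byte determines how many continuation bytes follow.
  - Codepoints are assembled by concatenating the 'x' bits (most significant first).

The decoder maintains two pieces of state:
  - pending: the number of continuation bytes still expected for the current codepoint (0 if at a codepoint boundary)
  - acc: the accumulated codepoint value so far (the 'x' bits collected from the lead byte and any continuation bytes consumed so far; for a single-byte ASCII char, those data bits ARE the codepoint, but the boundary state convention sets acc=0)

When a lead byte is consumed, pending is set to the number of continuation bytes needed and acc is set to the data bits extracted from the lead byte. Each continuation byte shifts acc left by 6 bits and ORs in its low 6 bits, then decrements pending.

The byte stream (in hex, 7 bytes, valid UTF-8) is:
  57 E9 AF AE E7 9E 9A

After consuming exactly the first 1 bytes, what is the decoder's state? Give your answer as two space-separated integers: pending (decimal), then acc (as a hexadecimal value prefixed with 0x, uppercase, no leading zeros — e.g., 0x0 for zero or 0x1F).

Byte[0]=57: 1-byte. pending=0, acc=0x0

Answer: 0 0x0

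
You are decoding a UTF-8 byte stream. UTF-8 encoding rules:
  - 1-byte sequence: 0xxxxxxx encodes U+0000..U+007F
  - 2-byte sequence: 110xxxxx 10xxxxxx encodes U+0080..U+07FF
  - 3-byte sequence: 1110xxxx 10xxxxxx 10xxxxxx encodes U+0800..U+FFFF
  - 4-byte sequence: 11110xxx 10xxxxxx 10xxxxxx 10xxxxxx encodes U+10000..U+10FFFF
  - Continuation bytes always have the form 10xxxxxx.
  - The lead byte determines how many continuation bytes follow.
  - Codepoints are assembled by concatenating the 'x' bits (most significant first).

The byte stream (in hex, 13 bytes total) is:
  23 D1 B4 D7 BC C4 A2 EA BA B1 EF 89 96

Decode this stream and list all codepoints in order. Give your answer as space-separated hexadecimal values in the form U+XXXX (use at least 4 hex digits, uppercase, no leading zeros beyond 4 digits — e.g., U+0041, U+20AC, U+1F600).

Byte[0]=23: 1-byte ASCII. cp=U+0023
Byte[1]=D1: 2-byte lead, need 1 cont bytes. acc=0x11
Byte[2]=B4: continuation. acc=(acc<<6)|0x34=0x474
Completed: cp=U+0474 (starts at byte 1)
Byte[3]=D7: 2-byte lead, need 1 cont bytes. acc=0x17
Byte[4]=BC: continuation. acc=(acc<<6)|0x3C=0x5FC
Completed: cp=U+05FC (starts at byte 3)
Byte[5]=C4: 2-byte lead, need 1 cont bytes. acc=0x4
Byte[6]=A2: continuation. acc=(acc<<6)|0x22=0x122
Completed: cp=U+0122 (starts at byte 5)
Byte[7]=EA: 3-byte lead, need 2 cont bytes. acc=0xA
Byte[8]=BA: continuation. acc=(acc<<6)|0x3A=0x2BA
Byte[9]=B1: continuation. acc=(acc<<6)|0x31=0xAEB1
Completed: cp=U+AEB1 (starts at byte 7)
Byte[10]=EF: 3-byte lead, need 2 cont bytes. acc=0xF
Byte[11]=89: continuation. acc=(acc<<6)|0x09=0x3C9
Byte[12]=96: continuation. acc=(acc<<6)|0x16=0xF256
Completed: cp=U+F256 (starts at byte 10)

Answer: U+0023 U+0474 U+05FC U+0122 U+AEB1 U+F256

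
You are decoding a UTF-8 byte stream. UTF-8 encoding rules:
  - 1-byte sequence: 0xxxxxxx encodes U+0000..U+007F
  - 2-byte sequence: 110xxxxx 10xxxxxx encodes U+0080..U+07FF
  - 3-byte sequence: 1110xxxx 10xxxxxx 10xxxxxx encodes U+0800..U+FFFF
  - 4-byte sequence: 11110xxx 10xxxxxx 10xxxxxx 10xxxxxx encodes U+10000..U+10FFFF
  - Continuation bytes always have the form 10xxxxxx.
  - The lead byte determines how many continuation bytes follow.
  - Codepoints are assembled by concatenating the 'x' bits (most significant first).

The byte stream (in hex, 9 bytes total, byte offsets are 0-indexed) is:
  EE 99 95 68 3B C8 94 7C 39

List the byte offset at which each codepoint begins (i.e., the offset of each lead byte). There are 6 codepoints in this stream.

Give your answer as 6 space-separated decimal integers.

Answer: 0 3 4 5 7 8

Derivation:
Byte[0]=EE: 3-byte lead, need 2 cont bytes. acc=0xE
Byte[1]=99: continuation. acc=(acc<<6)|0x19=0x399
Byte[2]=95: continuation. acc=(acc<<6)|0x15=0xE655
Completed: cp=U+E655 (starts at byte 0)
Byte[3]=68: 1-byte ASCII. cp=U+0068
Byte[4]=3B: 1-byte ASCII. cp=U+003B
Byte[5]=C8: 2-byte lead, need 1 cont bytes. acc=0x8
Byte[6]=94: continuation. acc=(acc<<6)|0x14=0x214
Completed: cp=U+0214 (starts at byte 5)
Byte[7]=7C: 1-byte ASCII. cp=U+007C
Byte[8]=39: 1-byte ASCII. cp=U+0039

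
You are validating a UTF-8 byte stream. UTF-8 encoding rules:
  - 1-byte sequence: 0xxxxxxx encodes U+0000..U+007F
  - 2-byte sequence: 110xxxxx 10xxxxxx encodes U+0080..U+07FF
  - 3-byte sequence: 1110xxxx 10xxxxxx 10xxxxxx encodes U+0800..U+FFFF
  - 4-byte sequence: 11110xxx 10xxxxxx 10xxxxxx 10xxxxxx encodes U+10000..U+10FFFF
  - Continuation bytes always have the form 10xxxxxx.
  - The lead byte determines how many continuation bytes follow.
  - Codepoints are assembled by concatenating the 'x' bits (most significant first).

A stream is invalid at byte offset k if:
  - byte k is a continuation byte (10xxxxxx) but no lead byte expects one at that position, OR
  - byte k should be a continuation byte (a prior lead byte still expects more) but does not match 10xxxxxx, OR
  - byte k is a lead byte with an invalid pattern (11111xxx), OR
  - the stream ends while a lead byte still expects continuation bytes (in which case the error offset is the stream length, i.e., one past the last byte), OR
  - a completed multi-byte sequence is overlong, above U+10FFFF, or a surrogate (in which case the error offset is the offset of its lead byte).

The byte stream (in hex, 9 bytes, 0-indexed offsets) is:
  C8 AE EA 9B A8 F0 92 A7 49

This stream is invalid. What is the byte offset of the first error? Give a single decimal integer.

Byte[0]=C8: 2-byte lead, need 1 cont bytes. acc=0x8
Byte[1]=AE: continuation. acc=(acc<<6)|0x2E=0x22E
Completed: cp=U+022E (starts at byte 0)
Byte[2]=EA: 3-byte lead, need 2 cont bytes. acc=0xA
Byte[3]=9B: continuation. acc=(acc<<6)|0x1B=0x29B
Byte[4]=A8: continuation. acc=(acc<<6)|0x28=0xA6E8
Completed: cp=U+A6E8 (starts at byte 2)
Byte[5]=F0: 4-byte lead, need 3 cont bytes. acc=0x0
Byte[6]=92: continuation. acc=(acc<<6)|0x12=0x12
Byte[7]=A7: continuation. acc=(acc<<6)|0x27=0x4A7
Byte[8]=49: expected 10xxxxxx continuation. INVALID

Answer: 8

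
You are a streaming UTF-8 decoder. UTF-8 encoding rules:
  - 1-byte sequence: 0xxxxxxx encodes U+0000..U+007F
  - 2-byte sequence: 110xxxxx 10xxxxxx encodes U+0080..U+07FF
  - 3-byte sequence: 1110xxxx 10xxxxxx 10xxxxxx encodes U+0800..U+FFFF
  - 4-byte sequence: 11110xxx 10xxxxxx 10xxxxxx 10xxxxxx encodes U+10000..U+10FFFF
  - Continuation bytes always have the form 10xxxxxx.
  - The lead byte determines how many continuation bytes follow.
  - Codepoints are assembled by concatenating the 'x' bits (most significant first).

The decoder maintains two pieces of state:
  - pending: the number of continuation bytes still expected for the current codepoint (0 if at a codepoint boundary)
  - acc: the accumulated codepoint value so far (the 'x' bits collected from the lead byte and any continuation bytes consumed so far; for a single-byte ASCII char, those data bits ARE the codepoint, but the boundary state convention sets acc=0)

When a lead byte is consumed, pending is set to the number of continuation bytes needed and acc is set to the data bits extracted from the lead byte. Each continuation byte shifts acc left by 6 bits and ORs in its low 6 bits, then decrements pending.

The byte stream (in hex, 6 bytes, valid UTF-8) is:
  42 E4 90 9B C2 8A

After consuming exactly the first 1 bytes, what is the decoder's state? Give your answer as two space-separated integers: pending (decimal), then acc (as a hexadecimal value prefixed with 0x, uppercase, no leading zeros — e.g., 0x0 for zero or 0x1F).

Answer: 0 0x0

Derivation:
Byte[0]=42: 1-byte. pending=0, acc=0x0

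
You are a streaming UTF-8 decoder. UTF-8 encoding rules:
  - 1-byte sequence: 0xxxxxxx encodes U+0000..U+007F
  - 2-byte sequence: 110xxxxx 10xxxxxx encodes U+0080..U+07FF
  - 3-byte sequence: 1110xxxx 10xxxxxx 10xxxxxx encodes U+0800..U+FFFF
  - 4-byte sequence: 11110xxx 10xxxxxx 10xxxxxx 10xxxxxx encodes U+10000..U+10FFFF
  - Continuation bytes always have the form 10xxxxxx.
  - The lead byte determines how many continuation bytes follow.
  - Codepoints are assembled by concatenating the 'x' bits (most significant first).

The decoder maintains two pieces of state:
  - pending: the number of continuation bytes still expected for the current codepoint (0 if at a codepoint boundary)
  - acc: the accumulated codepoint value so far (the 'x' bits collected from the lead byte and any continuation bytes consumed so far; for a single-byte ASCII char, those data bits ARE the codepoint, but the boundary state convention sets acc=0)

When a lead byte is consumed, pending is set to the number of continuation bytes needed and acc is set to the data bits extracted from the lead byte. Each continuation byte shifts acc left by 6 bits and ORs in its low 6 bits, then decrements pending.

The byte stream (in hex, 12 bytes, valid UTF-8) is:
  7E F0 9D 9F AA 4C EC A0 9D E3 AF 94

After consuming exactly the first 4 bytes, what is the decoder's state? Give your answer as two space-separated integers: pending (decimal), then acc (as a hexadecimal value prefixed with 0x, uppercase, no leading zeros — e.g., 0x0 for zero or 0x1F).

Answer: 1 0x75F

Derivation:
Byte[0]=7E: 1-byte. pending=0, acc=0x0
Byte[1]=F0: 4-byte lead. pending=3, acc=0x0
Byte[2]=9D: continuation. acc=(acc<<6)|0x1D=0x1D, pending=2
Byte[3]=9F: continuation. acc=(acc<<6)|0x1F=0x75F, pending=1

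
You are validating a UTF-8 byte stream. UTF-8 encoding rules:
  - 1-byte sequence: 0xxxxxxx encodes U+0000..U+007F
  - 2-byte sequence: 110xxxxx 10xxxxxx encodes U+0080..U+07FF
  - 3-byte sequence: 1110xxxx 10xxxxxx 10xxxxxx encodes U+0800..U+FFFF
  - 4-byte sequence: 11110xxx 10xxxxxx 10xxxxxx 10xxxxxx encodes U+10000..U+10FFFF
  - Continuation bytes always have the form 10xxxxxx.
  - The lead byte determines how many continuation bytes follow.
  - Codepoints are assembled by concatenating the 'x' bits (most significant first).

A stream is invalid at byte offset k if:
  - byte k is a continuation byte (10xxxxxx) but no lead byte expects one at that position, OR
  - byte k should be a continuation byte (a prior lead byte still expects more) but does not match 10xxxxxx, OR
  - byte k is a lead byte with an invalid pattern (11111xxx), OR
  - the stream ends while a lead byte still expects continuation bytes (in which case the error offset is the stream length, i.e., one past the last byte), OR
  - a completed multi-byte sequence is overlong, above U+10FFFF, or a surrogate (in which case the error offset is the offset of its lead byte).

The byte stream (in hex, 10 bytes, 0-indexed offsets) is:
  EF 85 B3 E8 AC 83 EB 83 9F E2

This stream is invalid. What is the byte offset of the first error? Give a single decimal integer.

Byte[0]=EF: 3-byte lead, need 2 cont bytes. acc=0xF
Byte[1]=85: continuation. acc=(acc<<6)|0x05=0x3C5
Byte[2]=B3: continuation. acc=(acc<<6)|0x33=0xF173
Completed: cp=U+F173 (starts at byte 0)
Byte[3]=E8: 3-byte lead, need 2 cont bytes. acc=0x8
Byte[4]=AC: continuation. acc=(acc<<6)|0x2C=0x22C
Byte[5]=83: continuation. acc=(acc<<6)|0x03=0x8B03
Completed: cp=U+8B03 (starts at byte 3)
Byte[6]=EB: 3-byte lead, need 2 cont bytes. acc=0xB
Byte[7]=83: continuation. acc=(acc<<6)|0x03=0x2C3
Byte[8]=9F: continuation. acc=(acc<<6)|0x1F=0xB0DF
Completed: cp=U+B0DF (starts at byte 6)
Byte[9]=E2: 3-byte lead, need 2 cont bytes. acc=0x2
Byte[10]: stream ended, expected continuation. INVALID

Answer: 10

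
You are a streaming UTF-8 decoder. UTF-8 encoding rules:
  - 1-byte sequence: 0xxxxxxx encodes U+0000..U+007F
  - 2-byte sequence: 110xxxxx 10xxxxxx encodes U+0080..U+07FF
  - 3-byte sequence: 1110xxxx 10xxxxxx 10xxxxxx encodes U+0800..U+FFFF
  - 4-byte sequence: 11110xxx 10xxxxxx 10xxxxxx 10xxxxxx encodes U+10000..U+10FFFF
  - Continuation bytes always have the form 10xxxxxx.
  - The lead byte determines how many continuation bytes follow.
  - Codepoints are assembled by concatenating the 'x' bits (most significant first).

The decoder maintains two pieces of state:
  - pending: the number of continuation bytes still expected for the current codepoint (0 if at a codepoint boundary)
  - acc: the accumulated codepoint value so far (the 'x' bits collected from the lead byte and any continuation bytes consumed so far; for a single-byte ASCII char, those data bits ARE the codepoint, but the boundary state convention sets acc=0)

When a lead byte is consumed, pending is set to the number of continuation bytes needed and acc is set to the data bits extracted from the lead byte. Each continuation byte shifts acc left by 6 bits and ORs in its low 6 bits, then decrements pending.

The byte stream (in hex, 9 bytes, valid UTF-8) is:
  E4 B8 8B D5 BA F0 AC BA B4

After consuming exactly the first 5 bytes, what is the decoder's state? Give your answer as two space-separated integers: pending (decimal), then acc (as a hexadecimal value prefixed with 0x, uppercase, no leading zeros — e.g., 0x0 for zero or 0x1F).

Byte[0]=E4: 3-byte lead. pending=2, acc=0x4
Byte[1]=B8: continuation. acc=(acc<<6)|0x38=0x138, pending=1
Byte[2]=8B: continuation. acc=(acc<<6)|0x0B=0x4E0B, pending=0
Byte[3]=D5: 2-byte lead. pending=1, acc=0x15
Byte[4]=BA: continuation. acc=(acc<<6)|0x3A=0x57A, pending=0

Answer: 0 0x57A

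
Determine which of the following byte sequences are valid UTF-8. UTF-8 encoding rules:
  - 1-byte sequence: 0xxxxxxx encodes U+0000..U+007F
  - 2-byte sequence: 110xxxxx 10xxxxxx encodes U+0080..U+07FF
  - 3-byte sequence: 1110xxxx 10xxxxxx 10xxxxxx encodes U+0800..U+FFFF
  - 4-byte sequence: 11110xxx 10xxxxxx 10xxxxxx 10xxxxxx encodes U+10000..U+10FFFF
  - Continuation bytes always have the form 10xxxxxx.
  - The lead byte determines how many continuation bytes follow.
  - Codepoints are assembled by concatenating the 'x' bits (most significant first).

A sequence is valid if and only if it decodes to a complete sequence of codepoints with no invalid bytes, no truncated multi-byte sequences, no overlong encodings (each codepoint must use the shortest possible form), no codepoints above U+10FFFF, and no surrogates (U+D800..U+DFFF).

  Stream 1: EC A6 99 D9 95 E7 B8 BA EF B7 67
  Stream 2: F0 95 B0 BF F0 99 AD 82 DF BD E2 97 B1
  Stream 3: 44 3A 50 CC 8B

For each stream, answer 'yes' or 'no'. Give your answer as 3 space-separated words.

Answer: no yes yes

Derivation:
Stream 1: error at byte offset 10. INVALID
Stream 2: decodes cleanly. VALID
Stream 3: decodes cleanly. VALID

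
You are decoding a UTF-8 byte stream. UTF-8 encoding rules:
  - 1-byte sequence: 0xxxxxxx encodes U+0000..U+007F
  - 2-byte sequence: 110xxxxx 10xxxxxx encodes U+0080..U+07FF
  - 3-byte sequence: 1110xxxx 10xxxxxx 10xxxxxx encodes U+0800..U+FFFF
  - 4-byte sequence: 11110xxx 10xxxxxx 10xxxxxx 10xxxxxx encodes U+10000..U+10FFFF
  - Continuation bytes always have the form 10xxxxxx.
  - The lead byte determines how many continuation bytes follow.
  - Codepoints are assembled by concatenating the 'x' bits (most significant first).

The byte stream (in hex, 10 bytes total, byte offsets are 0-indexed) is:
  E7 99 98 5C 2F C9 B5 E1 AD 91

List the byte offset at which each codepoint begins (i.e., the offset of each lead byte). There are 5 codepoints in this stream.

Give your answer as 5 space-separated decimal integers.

Answer: 0 3 4 5 7

Derivation:
Byte[0]=E7: 3-byte lead, need 2 cont bytes. acc=0x7
Byte[1]=99: continuation. acc=(acc<<6)|0x19=0x1D9
Byte[2]=98: continuation. acc=(acc<<6)|0x18=0x7658
Completed: cp=U+7658 (starts at byte 0)
Byte[3]=5C: 1-byte ASCII. cp=U+005C
Byte[4]=2F: 1-byte ASCII. cp=U+002F
Byte[5]=C9: 2-byte lead, need 1 cont bytes. acc=0x9
Byte[6]=B5: continuation. acc=(acc<<6)|0x35=0x275
Completed: cp=U+0275 (starts at byte 5)
Byte[7]=E1: 3-byte lead, need 2 cont bytes. acc=0x1
Byte[8]=AD: continuation. acc=(acc<<6)|0x2D=0x6D
Byte[9]=91: continuation. acc=(acc<<6)|0x11=0x1B51
Completed: cp=U+1B51 (starts at byte 7)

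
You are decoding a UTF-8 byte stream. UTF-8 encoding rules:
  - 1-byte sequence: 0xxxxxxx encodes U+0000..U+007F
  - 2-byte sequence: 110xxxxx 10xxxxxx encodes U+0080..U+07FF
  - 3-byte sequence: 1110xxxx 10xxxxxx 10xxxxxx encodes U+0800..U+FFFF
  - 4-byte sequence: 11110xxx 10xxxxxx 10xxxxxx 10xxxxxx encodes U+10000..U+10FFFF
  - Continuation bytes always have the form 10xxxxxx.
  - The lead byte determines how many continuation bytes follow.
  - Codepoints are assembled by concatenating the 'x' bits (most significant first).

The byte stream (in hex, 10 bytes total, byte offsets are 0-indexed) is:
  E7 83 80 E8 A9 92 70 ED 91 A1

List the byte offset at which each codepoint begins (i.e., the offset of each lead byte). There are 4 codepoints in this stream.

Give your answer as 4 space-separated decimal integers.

Answer: 0 3 6 7

Derivation:
Byte[0]=E7: 3-byte lead, need 2 cont bytes. acc=0x7
Byte[1]=83: continuation. acc=(acc<<6)|0x03=0x1C3
Byte[2]=80: continuation. acc=(acc<<6)|0x00=0x70C0
Completed: cp=U+70C0 (starts at byte 0)
Byte[3]=E8: 3-byte lead, need 2 cont bytes. acc=0x8
Byte[4]=A9: continuation. acc=(acc<<6)|0x29=0x229
Byte[5]=92: continuation. acc=(acc<<6)|0x12=0x8A52
Completed: cp=U+8A52 (starts at byte 3)
Byte[6]=70: 1-byte ASCII. cp=U+0070
Byte[7]=ED: 3-byte lead, need 2 cont bytes. acc=0xD
Byte[8]=91: continuation. acc=(acc<<6)|0x11=0x351
Byte[9]=A1: continuation. acc=(acc<<6)|0x21=0xD461
Completed: cp=U+D461 (starts at byte 7)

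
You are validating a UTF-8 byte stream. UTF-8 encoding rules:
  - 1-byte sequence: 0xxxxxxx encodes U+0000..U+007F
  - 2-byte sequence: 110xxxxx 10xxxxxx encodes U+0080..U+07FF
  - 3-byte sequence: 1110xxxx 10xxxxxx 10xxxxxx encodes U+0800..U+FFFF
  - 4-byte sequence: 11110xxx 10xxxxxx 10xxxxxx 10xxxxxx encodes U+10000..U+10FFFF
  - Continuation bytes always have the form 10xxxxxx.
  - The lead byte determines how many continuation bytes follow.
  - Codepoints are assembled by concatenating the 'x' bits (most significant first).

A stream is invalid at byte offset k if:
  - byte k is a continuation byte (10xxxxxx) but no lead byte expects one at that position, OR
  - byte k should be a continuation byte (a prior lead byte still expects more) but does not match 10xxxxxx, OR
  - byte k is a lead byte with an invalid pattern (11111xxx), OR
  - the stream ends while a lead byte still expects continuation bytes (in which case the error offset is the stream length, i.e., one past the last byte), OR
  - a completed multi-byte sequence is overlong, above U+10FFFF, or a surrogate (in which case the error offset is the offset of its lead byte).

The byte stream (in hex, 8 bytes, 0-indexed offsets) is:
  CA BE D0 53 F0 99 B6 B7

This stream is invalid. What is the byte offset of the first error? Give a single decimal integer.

Answer: 3

Derivation:
Byte[0]=CA: 2-byte lead, need 1 cont bytes. acc=0xA
Byte[1]=BE: continuation. acc=(acc<<6)|0x3E=0x2BE
Completed: cp=U+02BE (starts at byte 0)
Byte[2]=D0: 2-byte lead, need 1 cont bytes. acc=0x10
Byte[3]=53: expected 10xxxxxx continuation. INVALID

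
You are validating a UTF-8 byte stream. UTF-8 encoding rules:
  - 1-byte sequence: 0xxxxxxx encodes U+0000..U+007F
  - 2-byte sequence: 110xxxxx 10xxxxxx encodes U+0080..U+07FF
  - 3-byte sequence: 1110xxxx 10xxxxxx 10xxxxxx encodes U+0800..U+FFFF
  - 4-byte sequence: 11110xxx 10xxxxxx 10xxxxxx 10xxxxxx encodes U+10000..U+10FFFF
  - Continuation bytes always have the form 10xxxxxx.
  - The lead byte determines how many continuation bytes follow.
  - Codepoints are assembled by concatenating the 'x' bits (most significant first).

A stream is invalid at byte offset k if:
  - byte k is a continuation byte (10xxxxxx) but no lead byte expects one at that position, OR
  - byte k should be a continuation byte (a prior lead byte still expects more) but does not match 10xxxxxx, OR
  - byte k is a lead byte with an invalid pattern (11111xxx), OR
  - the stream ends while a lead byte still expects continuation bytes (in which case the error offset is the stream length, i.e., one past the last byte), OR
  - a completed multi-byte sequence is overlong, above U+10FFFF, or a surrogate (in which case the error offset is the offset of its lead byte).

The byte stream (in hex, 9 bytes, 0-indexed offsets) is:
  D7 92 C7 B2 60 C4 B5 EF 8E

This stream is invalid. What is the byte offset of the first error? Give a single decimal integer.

Byte[0]=D7: 2-byte lead, need 1 cont bytes. acc=0x17
Byte[1]=92: continuation. acc=(acc<<6)|0x12=0x5D2
Completed: cp=U+05D2 (starts at byte 0)
Byte[2]=C7: 2-byte lead, need 1 cont bytes. acc=0x7
Byte[3]=B2: continuation. acc=(acc<<6)|0x32=0x1F2
Completed: cp=U+01F2 (starts at byte 2)
Byte[4]=60: 1-byte ASCII. cp=U+0060
Byte[5]=C4: 2-byte lead, need 1 cont bytes. acc=0x4
Byte[6]=B5: continuation. acc=(acc<<6)|0x35=0x135
Completed: cp=U+0135 (starts at byte 5)
Byte[7]=EF: 3-byte lead, need 2 cont bytes. acc=0xF
Byte[8]=8E: continuation. acc=(acc<<6)|0x0E=0x3CE
Byte[9]: stream ended, expected continuation. INVALID

Answer: 9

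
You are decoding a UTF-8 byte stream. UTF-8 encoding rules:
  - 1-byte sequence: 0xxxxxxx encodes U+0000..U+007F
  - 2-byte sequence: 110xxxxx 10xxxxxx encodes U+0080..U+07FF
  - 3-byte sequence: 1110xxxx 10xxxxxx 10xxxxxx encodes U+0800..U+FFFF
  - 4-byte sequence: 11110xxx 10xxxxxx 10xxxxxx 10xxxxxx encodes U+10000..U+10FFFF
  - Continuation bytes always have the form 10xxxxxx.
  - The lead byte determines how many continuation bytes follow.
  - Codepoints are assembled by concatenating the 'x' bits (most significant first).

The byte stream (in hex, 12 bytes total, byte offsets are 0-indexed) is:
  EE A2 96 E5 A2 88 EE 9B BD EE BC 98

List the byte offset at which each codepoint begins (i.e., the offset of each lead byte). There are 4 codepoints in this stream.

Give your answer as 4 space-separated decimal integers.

Byte[0]=EE: 3-byte lead, need 2 cont bytes. acc=0xE
Byte[1]=A2: continuation. acc=(acc<<6)|0x22=0x3A2
Byte[2]=96: continuation. acc=(acc<<6)|0x16=0xE896
Completed: cp=U+E896 (starts at byte 0)
Byte[3]=E5: 3-byte lead, need 2 cont bytes. acc=0x5
Byte[4]=A2: continuation. acc=(acc<<6)|0x22=0x162
Byte[5]=88: continuation. acc=(acc<<6)|0x08=0x5888
Completed: cp=U+5888 (starts at byte 3)
Byte[6]=EE: 3-byte lead, need 2 cont bytes. acc=0xE
Byte[7]=9B: continuation. acc=(acc<<6)|0x1B=0x39B
Byte[8]=BD: continuation. acc=(acc<<6)|0x3D=0xE6FD
Completed: cp=U+E6FD (starts at byte 6)
Byte[9]=EE: 3-byte lead, need 2 cont bytes. acc=0xE
Byte[10]=BC: continuation. acc=(acc<<6)|0x3C=0x3BC
Byte[11]=98: continuation. acc=(acc<<6)|0x18=0xEF18
Completed: cp=U+EF18 (starts at byte 9)

Answer: 0 3 6 9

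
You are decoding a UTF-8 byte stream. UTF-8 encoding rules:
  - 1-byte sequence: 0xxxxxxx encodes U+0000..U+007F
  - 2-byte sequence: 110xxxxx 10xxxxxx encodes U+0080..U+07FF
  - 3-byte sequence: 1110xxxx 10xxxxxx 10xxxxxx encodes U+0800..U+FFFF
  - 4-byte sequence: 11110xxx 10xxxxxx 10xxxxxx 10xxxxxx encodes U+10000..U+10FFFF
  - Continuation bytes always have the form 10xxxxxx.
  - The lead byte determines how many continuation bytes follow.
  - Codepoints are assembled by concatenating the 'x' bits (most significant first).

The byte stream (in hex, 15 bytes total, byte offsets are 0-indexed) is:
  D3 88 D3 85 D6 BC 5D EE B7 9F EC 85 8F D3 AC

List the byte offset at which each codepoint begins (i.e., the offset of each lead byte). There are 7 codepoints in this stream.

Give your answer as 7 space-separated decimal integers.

Answer: 0 2 4 6 7 10 13

Derivation:
Byte[0]=D3: 2-byte lead, need 1 cont bytes. acc=0x13
Byte[1]=88: continuation. acc=(acc<<6)|0x08=0x4C8
Completed: cp=U+04C8 (starts at byte 0)
Byte[2]=D3: 2-byte lead, need 1 cont bytes. acc=0x13
Byte[3]=85: continuation. acc=(acc<<6)|0x05=0x4C5
Completed: cp=U+04C5 (starts at byte 2)
Byte[4]=D6: 2-byte lead, need 1 cont bytes. acc=0x16
Byte[5]=BC: continuation. acc=(acc<<6)|0x3C=0x5BC
Completed: cp=U+05BC (starts at byte 4)
Byte[6]=5D: 1-byte ASCII. cp=U+005D
Byte[7]=EE: 3-byte lead, need 2 cont bytes. acc=0xE
Byte[8]=B7: continuation. acc=(acc<<6)|0x37=0x3B7
Byte[9]=9F: continuation. acc=(acc<<6)|0x1F=0xEDDF
Completed: cp=U+EDDF (starts at byte 7)
Byte[10]=EC: 3-byte lead, need 2 cont bytes. acc=0xC
Byte[11]=85: continuation. acc=(acc<<6)|0x05=0x305
Byte[12]=8F: continuation. acc=(acc<<6)|0x0F=0xC14F
Completed: cp=U+C14F (starts at byte 10)
Byte[13]=D3: 2-byte lead, need 1 cont bytes. acc=0x13
Byte[14]=AC: continuation. acc=(acc<<6)|0x2C=0x4EC
Completed: cp=U+04EC (starts at byte 13)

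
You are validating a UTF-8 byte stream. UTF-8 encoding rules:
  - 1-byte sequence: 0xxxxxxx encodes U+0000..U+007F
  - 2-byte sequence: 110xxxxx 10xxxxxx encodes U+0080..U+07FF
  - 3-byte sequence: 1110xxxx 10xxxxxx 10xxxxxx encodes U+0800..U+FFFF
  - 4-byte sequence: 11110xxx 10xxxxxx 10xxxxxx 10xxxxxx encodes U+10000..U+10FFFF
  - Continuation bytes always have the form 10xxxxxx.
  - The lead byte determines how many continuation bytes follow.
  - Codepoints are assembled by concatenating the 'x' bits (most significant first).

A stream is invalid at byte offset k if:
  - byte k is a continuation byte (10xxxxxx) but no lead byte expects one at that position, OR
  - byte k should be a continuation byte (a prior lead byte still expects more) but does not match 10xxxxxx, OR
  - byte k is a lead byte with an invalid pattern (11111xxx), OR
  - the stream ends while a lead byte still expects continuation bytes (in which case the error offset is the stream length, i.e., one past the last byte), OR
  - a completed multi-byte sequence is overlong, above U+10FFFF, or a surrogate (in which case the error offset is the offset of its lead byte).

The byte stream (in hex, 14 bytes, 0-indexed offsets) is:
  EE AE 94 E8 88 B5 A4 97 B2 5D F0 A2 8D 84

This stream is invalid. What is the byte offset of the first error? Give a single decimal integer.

Byte[0]=EE: 3-byte lead, need 2 cont bytes. acc=0xE
Byte[1]=AE: continuation. acc=(acc<<6)|0x2E=0x3AE
Byte[2]=94: continuation. acc=(acc<<6)|0x14=0xEB94
Completed: cp=U+EB94 (starts at byte 0)
Byte[3]=E8: 3-byte lead, need 2 cont bytes. acc=0x8
Byte[4]=88: continuation. acc=(acc<<6)|0x08=0x208
Byte[5]=B5: continuation. acc=(acc<<6)|0x35=0x8235
Completed: cp=U+8235 (starts at byte 3)
Byte[6]=A4: INVALID lead byte (not 0xxx/110x/1110/11110)

Answer: 6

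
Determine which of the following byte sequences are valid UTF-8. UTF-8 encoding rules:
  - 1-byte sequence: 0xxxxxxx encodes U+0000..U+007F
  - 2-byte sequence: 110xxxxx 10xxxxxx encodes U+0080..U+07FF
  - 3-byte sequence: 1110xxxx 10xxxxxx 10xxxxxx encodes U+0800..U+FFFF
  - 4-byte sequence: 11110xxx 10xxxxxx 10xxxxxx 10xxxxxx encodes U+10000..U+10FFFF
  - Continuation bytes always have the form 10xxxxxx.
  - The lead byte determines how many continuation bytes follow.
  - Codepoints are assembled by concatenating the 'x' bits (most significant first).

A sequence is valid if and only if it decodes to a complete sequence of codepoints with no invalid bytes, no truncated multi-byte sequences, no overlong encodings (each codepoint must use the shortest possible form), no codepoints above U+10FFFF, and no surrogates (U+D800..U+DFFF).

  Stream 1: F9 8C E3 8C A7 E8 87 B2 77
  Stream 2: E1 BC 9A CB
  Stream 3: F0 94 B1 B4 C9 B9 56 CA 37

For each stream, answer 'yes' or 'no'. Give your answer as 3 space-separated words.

Stream 1: error at byte offset 0. INVALID
Stream 2: error at byte offset 4. INVALID
Stream 3: error at byte offset 8. INVALID

Answer: no no no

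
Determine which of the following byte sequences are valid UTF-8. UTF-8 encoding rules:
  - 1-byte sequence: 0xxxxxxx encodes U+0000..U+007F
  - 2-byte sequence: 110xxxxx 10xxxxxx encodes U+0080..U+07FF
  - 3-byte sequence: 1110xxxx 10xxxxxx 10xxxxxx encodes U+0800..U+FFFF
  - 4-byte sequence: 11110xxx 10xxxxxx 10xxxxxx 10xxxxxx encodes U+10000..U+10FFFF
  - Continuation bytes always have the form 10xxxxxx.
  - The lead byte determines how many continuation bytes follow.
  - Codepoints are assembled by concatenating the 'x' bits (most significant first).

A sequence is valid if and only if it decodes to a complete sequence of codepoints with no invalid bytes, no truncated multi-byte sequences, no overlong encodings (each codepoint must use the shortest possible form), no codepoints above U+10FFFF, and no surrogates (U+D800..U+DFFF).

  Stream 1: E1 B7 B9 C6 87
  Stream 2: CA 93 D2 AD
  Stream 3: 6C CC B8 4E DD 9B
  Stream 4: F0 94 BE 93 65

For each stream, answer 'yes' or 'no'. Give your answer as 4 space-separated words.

Answer: yes yes yes yes

Derivation:
Stream 1: decodes cleanly. VALID
Stream 2: decodes cleanly. VALID
Stream 3: decodes cleanly. VALID
Stream 4: decodes cleanly. VALID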